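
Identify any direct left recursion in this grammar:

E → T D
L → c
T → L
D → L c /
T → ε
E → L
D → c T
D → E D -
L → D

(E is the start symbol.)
Direct left recursion occurs when N → N α for some non-terminal N (the right-hand side begins with the left-hand side itself).

E → T D: starts with T
L → c: starts with c
T → L: starts with L
D → L c /: starts with L
T → ε: starts with ε
E → L: starts with L
D → c T: starts with c
D → E D -: starts with E
L → D: starts with D

No direct left recursion found.

Answer: No direct left recursion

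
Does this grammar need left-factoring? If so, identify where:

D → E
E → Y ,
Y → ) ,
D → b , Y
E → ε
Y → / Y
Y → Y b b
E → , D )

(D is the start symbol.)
Left-factoring is needed when two productions for the same non-terminal
share a common prefix on the right-hand side.

Productions for D:
  D → E
  D → b , Y
Productions for E:
  E → Y ,
  E → ε
  E → , D )
Productions for Y:
  Y → ) ,
  Y → / Y
  Y → Y b b

No common prefixes found.

Answer: No, left-factoring is not needed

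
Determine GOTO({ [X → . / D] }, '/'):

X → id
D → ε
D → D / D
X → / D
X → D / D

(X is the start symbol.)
GOTO(I, '/') = CLOSURE({ [A → αX.β] : [A → α.Xβ] ∈ I, X = '/' })

Items with dot before '/', with the dot advanced:
  [X → . / D] → [X → / . D]
Closure of the advanced items:
  [X → / . D] has the dot before D: add [D → .], [D → . D / D]

GOTO = { [D → . D / D], [D → .], [X → / . D] }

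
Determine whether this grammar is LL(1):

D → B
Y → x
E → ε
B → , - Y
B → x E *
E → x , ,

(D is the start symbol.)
Yes, the grammar is LL(1).

A grammar is LL(1) if for each non-terminal N with multiple productions, the predict sets of those productions are pairwise disjoint, where PREDICT(N → α) = (FIRST(α) \ {ε}) ∪ (FOLLOW(N) if α ⇒* ε).

Relevant sets:
  FOLLOW(E) = { '*' }

For E:
  PREDICT(E → ε) = { '*' }
  PREDICT(E → x ',' ',') = { 'x' }
For B:
  PREDICT(B → ',' '-' Y) = { ',' }
  PREDICT(B → x E '*') = { 'x' }
D, Y have a single production, so nothing to check there.

All predict sets are disjoint. The grammar IS LL(1).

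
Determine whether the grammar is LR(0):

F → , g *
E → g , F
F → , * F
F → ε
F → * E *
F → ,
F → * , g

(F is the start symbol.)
No. Shift-reduce conflict between [F → .] and [F → . * , g]

A grammar is LR(0) if no state in the canonical LR(0) collection has:
  - both a shift item (dot before a terminal) and a complete item (shift-reduce conflict), or
  - two or more complete items (reduce-reduce conflict; the accept item [F' → F .] counts as a complete item here).

Augment with F' → F and build the canonical LR(0) collection (I0 = CLOSURE({[F' → . F]}), then GOTO on every symbol after a dot until no new states appear). It has 15 states:
  I0: { [F → . * , g], [F → . * E *], [F → . , * F], [F → . , g *], [F → . ,], [F → .], [F' → . F] }  — shift, reduce
  I1: { [E → . g , F], [F → * . , g], [F → * . E *] }  — shift
  I2: { [F → , . * F], [F → , . g *], [F → , .] }  — shift, reduce
  I3: { [F' → F .] }  — accept
  I4: { [F → , * . F], [F → . * , g], [F → . * E *], [F → . , * F], [F → . , g *], [F → . ,], [F → .] }  — shift, reduce
  I5: { [F → , g . *] }  — shift
  I6: { [F → , g * .] }  — reduce
  I7: { [F → , * F .] }  — reduce
  I8: { [F → * , . g] }  — shift
  I9: { [F → * E . *] }  — shift
  I10: { [E → g . , F] }  — shift
  I11: { [E → g , . F], [F → . * , g], [F → . * E *], [F → . , * F], [F → . , g *], [F → . ,], [F → .] }  — shift, reduce
  I12: { [E → g , F .] }  — reduce
  I13: { [F → * E * .] }  — reduce
  I14: { [F → * , g .] }  — reduce

Conflict in state I0:
  Shift-reduce conflict between [F → .] and [F → . * , g]
So the grammar is NOT LR(0).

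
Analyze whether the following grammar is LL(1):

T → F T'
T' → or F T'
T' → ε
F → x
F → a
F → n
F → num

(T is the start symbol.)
Yes, the grammar is LL(1).

A grammar is LL(1) if for each non-terminal N with multiple productions, the predict sets of those productions are pairwise disjoint, where PREDICT(N → α) = (FIRST(α) \ {ε}) ∪ (FOLLOW(N) if α ⇒* ε).

Relevant sets:
  FOLLOW(T') = { $ }

For T':
  PREDICT(T' → or F T') = { 'or' }
  PREDICT(T' → ε) = { $ }
For F:
  PREDICT(F → x) = { 'x' }
  PREDICT(F → a) = { 'a' }
  PREDICT(F → n) = { 'n' }
  PREDICT(F → num) = { 'num' }
T has a single production, so nothing to check there.

All predict sets are disjoint. The grammar IS LL(1).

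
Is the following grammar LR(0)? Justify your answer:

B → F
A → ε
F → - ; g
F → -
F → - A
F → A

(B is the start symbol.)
No. Shift-reduce conflict between [A → .] and [F → . -]

A grammar is LR(0) if no state in the canonical LR(0) collection has:
  - both a shift item (dot before a terminal) and a complete item (shift-reduce conflict), or
  - two or more complete items (reduce-reduce conflict; the accept item [B' → B .] counts as a complete item here).

Augment with B' → B and build the canonical LR(0) collection (I0 = CLOSURE({[B' → . B]}), then GOTO on every symbol after a dot until no new states appear). It has 8 states:
  I0: { [A → .], [B → . F], [B' → . B], [F → . - ; g], [F → . - A], [F → . -], [F → . A] }  — shift, reduce
  I1: { [A → .], [F → - . ; g], [F → - . A], [F → - .] }  — shift, 2 reduces
  I2: { [F → A .] }  — reduce
  I3: { [B' → B .] }  — accept
  I4: { [B → F .] }  — reduce
  I5: { [F → - ; . g] }  — shift
  I6: { [F → - A .] }  — reduce
  I7: { [F → - ; g .] }  — reduce

Conflict in state I0:
  Shift-reduce conflict between [A → .] and [F → . -]
So the grammar is NOT LR(0).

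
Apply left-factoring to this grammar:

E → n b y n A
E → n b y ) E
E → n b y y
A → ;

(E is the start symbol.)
E → n b y E'
E' → n A
E' → ) E
E' → y
A → ;

Left-factoring transforms A → αβ₁ | αβ₂ into A → αA' and A' → β₁ | β₂
(α is the longest common prefix among the alternatives). Repeat until
no nonterminal has two alternatives with a common prefix.

Round 1: E has alternatives sharing prefix 'n b y'. Introduce E': E → n b y E'
  Add: E' → n A
  Add: E' → ) E
  Add: E' → y

No remaining common prefixes — done.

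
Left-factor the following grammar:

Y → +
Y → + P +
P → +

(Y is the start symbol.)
Y → + Y'
Y' → ε
Y' → P +
P → +

Left-factoring transforms A → αβ₁ | αβ₂ into A → αA' and A' → β₁ | β₂
(α is the longest common prefix among the alternatives). Repeat until
no nonterminal has two alternatives with a common prefix.

Round 1: Y has alternatives sharing prefix '+'. Introduce Y': Y → + Y'
  Add: Y' → ε
  Add: Y' → P +

No remaining common prefixes — done.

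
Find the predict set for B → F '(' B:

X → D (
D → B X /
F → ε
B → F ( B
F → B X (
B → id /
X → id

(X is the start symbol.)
PREDICT(B → F '(' B) = (FIRST(RHS) \ {ε}) ∪ (FOLLOW(B) if ε ∈ FIRST(RHS), i.e. RHS ⇒* ε)
FIRST(F) = { '(', 'id', ε }
FIRST(F '(' B) = { '(', 'id' }
ε ∉ FIRST(F '(' B), so FOLLOW(B) is not added.
PREDICT(B → F '(' B) = { '(', 'id' }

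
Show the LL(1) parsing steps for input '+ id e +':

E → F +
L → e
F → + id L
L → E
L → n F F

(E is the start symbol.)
Stack is shown with the top on the left.

Stack       Input       Action
------------------------------
E $         + id e + $  output E → F +
F + $       + id e + $  output F → + id L
+ id L + $  + id e + $  match '+'
id L + $    id e + $    match 'id'
L + $       e + $       output L → e
e + $       e + $       match 'e'
+ $         + $         match '+'
$           $           accept

The string is accepted.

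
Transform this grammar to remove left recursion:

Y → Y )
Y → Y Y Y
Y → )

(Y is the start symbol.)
Y is directly left-recursive. The standard transformation for
  A → A α₁ | ... | A α_m | β₁ | ... | β_n
is
  A  → β₁ A' | ... | β_n A'
  A' → α₁ A' | ... | α_m A' | ε

Y → ) becomes Y → ) Y'
Y → Y ) becomes Y' → ) Y'
Y → Y Y Y becomes Y' → Y Y Y'
Add Y' → ε

Resulting grammar:
Y → ) Y'
Y' → ) Y'
Y' → Y Y Y'
Y' → ε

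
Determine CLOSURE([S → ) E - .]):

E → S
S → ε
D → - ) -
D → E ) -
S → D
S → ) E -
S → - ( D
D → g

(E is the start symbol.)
Start with: [S → ) E - .]
The dot is at the end, so nothing is added.

CLOSURE = { [S → ) E - .] }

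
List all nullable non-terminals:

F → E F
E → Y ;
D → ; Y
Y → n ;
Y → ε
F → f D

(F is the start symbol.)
A non-terminal is nullable if it can derive ε (the empty string): either it has an ε-production, or it has a production whose right-hand side consists entirely of nullable non-terminals.

ε-productions: Y → ε
So Y is immediately nullable.
No further non-terminal can be added: every production for the remaining non-terminals contains a terminal or a non-nullable non-terminal.
Nullable = { 'Y' }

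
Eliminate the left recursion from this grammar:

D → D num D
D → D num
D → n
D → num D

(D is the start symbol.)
D is directly left-recursive. The standard transformation for
  A → A α₁ | ... | A α_m | β₁ | ... | β_n
is
  A  → β₁ A' | ... | β_n A'
  A' → α₁ A' | ... | α_m A' | ε

D → n becomes D → n D'
D → num D becomes D → num D D'
D → D num D becomes D' → num D D'
D → D num becomes D' → num D'
Add D' → ε

Resulting grammar:
D → n D'
D → num D D'
D' → num D D'
D' → num D'
D' → ε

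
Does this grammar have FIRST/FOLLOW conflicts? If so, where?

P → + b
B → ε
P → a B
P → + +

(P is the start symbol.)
No FIRST/FOLLOW conflicts.

Nullable non-terminals: B.
B has a nullable alternative but only one production, so nothing to check.

P has no nullable alternative, so no FIRST/FOLLOW check is needed there.

No FIRST/FOLLOW conflicts found.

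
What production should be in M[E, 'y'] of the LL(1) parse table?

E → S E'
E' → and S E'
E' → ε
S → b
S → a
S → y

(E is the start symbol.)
E → S E'

To find M[E, 'y'], we find productions for E where 'y' is in the predict set (PREDICT(N → α) = (FIRST(α) \ {ε}) ∪ (FOLLOW(N) if α ⇒* ε)).

Relevant sets:
  FIRST(S) = { 'a', 'b', 'y' }

E → S E': PREDICT = { 'a', 'b', 'y' }
  'y' is in predict set, so this production goes in M[E, 'y']

M[E, 'y'] = E → S E'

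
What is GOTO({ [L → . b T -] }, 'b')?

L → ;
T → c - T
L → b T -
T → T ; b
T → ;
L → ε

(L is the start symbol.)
{ [L → b . T -], [T → . ;], [T → . T ; b], [T → . c - T] }

GOTO(I, 'b') = CLOSURE({ [A → αX.β] : [A → α.Xβ] ∈ I, X = 'b' })

Items with dot before 'b', with the dot advanced:
  [L → . b T -] → [L → b . T -]
Closure of the advanced items:
  [L → b . T -] has the dot before T: add [T → . c - T], [T → . T ; b], [T → . ;]

GOTO = { [L → b . T -], [T → . ;], [T → . T ; b], [T → . c - T] }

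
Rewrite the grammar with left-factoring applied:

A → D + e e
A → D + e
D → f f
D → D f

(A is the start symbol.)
A → D + e A'
A' → e
A' → ε
D → f f
D → D f

Left-factoring transforms A → αβ₁ | αβ₂ into A → αA' and A' → β₁ | β₂
(α is the longest common prefix among the alternatives). Repeat until
no nonterminal has two alternatives with a common prefix.

Round 1: A has alternatives sharing prefix 'D + e'. Introduce A': A → D + e A'
  Add: A' → e
  Add: A' → ε

No remaining common prefixes — done.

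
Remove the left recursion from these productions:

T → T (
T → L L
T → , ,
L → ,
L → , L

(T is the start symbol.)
T is directly left-recursive. The standard transformation for
  A → A α₁ | ... | A α_m | β₁ | ... | β_n
is
  A  → β₁ A' | ... | β_n A'
  A' → α₁ A' | ... | α_m A' | ε

T → L L becomes T → L L T'
T → , , becomes T → , , T'
T → T ( becomes T' → ( T'
Add T' → ε

Productions for other non-terminals are unchanged:
  L → ,
  L → , L

Resulting grammar:
T → L L T'
T → , , T'
T' → ( T'
T' → ε
L → ,
L → , L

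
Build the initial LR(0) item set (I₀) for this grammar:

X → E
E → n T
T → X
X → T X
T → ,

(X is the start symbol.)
First, augment the grammar with X' → X
I₀ = CLOSURE({ [X' → . X] }):
  [X' → . X] has the dot before X: add [X → . E], [X → . T X]
  [X → . E] has the dot before E: add [E → . n T]
  [X → . T X] has the dot before T: add [T → . X], [T → . ,]
No further items can be added.

I₀ = { [E → . n T], [T → . ,], [T → . X], [X → . E], [X → . T X], [X' → . X] }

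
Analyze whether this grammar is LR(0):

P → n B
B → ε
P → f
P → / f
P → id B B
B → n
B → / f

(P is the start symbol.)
A grammar is LR(0) if no state in the canonical LR(0) collection has:
  - both a shift item (dot before a terminal) and a complete item (shift-reduce conflict), or
  - two or more complete items (reduce-reduce conflict; the accept item [P' → P .] counts as a complete item here).

Augment with P' → P and build the canonical LR(0) collection (I0 = CLOSURE({[P' → . P]}), then GOTO on every symbol after a dot until no new states appear). It has 13 states:
  I0: { [P → . / f], [P → . f], [P → . id B B], [P → . n B], [P' → . P] }  — shift
  I1: { [P → / . f] }  — shift
  I2: { [P' → P .] }  — accept
  I3: { [P → f .] }  — reduce
  I4: { [B → . / f], [B → . n], [B → .], [P → id . B B] }  — shift, reduce
  I5: { [B → . / f], [B → . n], [B → .], [P → n . B] }  — shift, reduce
  I6: { [B → / . f] }  — shift
  I7: { [P → n B .] }  — reduce
  I8: { [B → n .] }  — reduce
  I9: { [B → / f .] }  — reduce
  I10: { [B → . / f], [B → . n], [B → .], [P → id B . B] }  — shift, reduce
  I11: { [P → id B B .] }  — reduce
  I12: { [P → / f .] }  — reduce

Conflict in state I4:
  Shift-reduce conflict between [B → .] and [B → . / f]
So the grammar is NOT LR(0).

Answer: No. Shift-reduce conflict between [B → .] and [B → . / f]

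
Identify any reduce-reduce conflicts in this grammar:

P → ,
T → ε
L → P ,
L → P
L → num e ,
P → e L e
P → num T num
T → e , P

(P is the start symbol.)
No reduce-reduce conflicts

Augment with P' → P and build the canonical LR(0) collection (I0 = CLOSURE({[P' → . P]}), then GOTO on every symbol after a dot until no new states appear). It has 17 states:
  I0: { [P → . ,], [P → . e L e], [P → . num T num], [P' → . P] }  — shift
  I1: { [P → , .] }  — reduce
  I2: { [P' → P .] }  — accept
  I3: { [L → . P ,], [L → . P], [L → . num e ,], [P → . ,], [P → . e L e], [P → . num T num], [P → e . L e] }  — shift
  I4: { [P → num . T num], [T → . e , P], [T → .] }  — shift, reduce
  I5: { [P → num T . num] }  — shift
  I6: { [T → e . , P] }  — shift
  I7: { [P → . ,], [P → . e L e], [P → . num T num], [T → e , . P] }  — shift
  I8: { [T → e , P .] }  — reduce
  I9: { [P → num T num .] }  — reduce
  I10: { [P → e L . e] }  — shift
  I11: { [L → P . ,], [L → P .] }  — shift, reduce
  I12: { [L → num . e ,], [P → num . T num], [T → . e , P], [T → .] }  — shift, reduce
  I13: { [L → num e . ,], [T → e . , P] }  — shift
  I14: { [L → num e , .], [P → . ,], [P → . e L e], [P → . num T num], [T → e , . P] }  — shift, reduce
  I15: { [L → P , .] }  — reduce
  I16: { [P → e L e .] }  — reduce

No state contains more than one complete item.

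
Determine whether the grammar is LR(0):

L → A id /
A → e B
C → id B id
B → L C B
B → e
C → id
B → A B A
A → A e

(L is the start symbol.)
A grammar is LR(0) if no state in the canonical LR(0) collection has:
  - both a shift item (dot before a terminal) and a complete item (shift-reduce conflict), or
  - two or more complete items (reduce-reduce conflict; the accept item [L' → L .] counts as a complete item here).

Augment with L' → L and build the canonical LR(0) collection (I0 = CLOSURE({[L' → . L]}), then GOTO on every symbol after a dot until no new states appear). It has 19 states:
  I0: { [A → . A e], [A → . e B], [L → . A id /], [L' → . L] }  — shift
  I1: { [A → A . e], [L → A . id /] }  — shift
  I2: { [L' → L .] }  — accept
  I3: { [A → . A e], [A → . e B], [A → e . B], [B → . A B A], [B → . L C B], [B → . e], [L → . A id /] }  — shift
  I4: { [A → . A e], [A → . e B], [A → A . e], [B → . A B A], [B → . L C B], [B → . e], [B → A . B A], [L → . A id /], [L → A . id /] }  — shift
  I5: { [A → e B .] }  — reduce
  I6: { [B → L . C B], [C → . id B id], [C → . id] }  — shift
  I7: { [A → . A e], [A → . e B], [A → e . B], [B → . A B A], [B → . L C B], [B → . e], [B → e .], [L → . A id /] }  — shift, reduce
  I8: { [A → . A e], [A → . e B], [B → . A B A], [B → . L C B], [B → . e], [B → L C . B], [L → . A id /] }  — shift
  I9: { [A → . A e], [A → . e B], [B → . A B A], [B → . L C B], [B → . e], [C → id . B id], [C → id .], [L → . A id /] }  — shift, reduce
  I10: { [C → id B . id] }  — shift
  I11: { [C → id B id .] }  — reduce
  I12: { [B → L C B .] }  — reduce
  I13: { [A → . A e], [A → . e B], [B → A B . A] }  — shift
  I14: { [A → . A e], [A → . e B], [A → A e .], [A → e . B], [B → . A B A], [B → . L C B], [B → . e], [B → e .], [L → . A id /] }  — shift, 2 reduces
  I15: { [L → A id . /] }  — shift
  I16: { [L → A id / .] }  — reduce
  I17: { [A → A . e], [B → A B A .] }  — shift, reduce
  I18: { [A → A e .] }  — reduce

Conflict in state I7:
  Shift-reduce conflict between [B → e .] and [A → . e B]
So the grammar is NOT LR(0).

Answer: No. Shift-reduce conflict between [B → e .] and [A → . e B]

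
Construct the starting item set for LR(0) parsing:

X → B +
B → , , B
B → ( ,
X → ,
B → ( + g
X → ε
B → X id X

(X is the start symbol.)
{ [B → . ( + g], [B → . ( ,], [B → . , , B], [B → . X id X], [X → . ,], [X → . B +], [X → .], [X' → . X] }

First, augment the grammar with X' → X
I₀ = CLOSURE({ [X' → . X] }):
  [X' → . X] has the dot before X: add [X → . B +], [X → . ,], [X → .]
  [X → . B +] has the dot before B: add [B → . , , B], [B → . ( ,], [B → . ( + g], [B → . X id X]
No further items can be added.

I₀ = { [B → . ( + g], [B → . ( ,], [B → . , , B], [B → . X id X], [X → . ,], [X → . B +], [X → .], [X' → . X] }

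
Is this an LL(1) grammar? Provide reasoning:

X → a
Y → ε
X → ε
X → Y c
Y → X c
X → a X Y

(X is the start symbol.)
A grammar is LL(1) if for each non-terminal N with multiple productions, the predict sets of those productions are pairwise disjoint, where PREDICT(N → α) = (FIRST(α) \ {ε}) ∪ (FOLLOW(N) if α ⇒* ε).

Relevant sets:
  FIRST(Y) = { 'a', 'c', ε }
  FIRST(X) = { 'a', 'c', ε }
  FOLLOW(X) = { $, 'a', 'c' }
  FOLLOW(Y) = { $, 'a', 'c' }

For X:
  PREDICT(X → a) = { 'a' }
  PREDICT(X → ε) = { $, 'a', 'c' }
  PREDICT(X → Y c) = { 'a', 'c' }
  PREDICT(X → a X Y) = { 'a' }
For Y:
  PREDICT(Y → ε) = { $, 'a', 'c' }
  PREDICT(Y → X c) = { 'a', 'c' }

Conflict found: Predict set conflict for X: { 'a' }
The grammar is NOT LL(1).

Answer: No. Predict set conflict for X: { 'a' }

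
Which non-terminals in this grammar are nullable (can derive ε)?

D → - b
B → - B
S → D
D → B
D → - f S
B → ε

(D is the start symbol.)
A non-terminal is nullable if it can derive ε (the empty string): either it has an ε-production, or it has a production whose right-hand side consists entirely of nullable non-terminals.

ε-productions: B → ε
So B is immediately nullable.
D → B: every symbol on the right is nullable, so D is nullable too.
S → D: every symbol on the right is nullable, so S is nullable too.
Every non-terminal is now nullable.
Nullable = { 'B', 'D', 'S' }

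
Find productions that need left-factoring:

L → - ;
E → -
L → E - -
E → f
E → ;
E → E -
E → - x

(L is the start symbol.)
Left-factoring is needed when two productions for the same non-terminal
share a common prefix on the right-hand side.

Productions for L:
  L → - ;
  L → E - -
Productions for E:
  E → -
  E → f
  E → ;
  E → E -
  E → - x

Found common prefix '-' in productions for E

Answer: Yes, E has productions with common prefix '-'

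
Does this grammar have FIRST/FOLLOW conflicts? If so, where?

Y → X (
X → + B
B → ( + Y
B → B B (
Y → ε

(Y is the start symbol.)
No FIRST/FOLLOW conflicts.

A FIRST/FOLLOW conflict occurs when a non-terminal N has a nullable alternative N → β (β ⇒* ε) and another alternative N → α with FIRST(α) ∩ FOLLOW(N) ≠ ∅: on such a lookahead the parser cannot decide between expanding α and letting N vanish via β.

Nullable non-terminals: Y.
FIRST sets used below: FIRST(X) = { '+' }

Y: nullable alternative(s) Y → ε; FOLLOW(Y) = { $, '(' }
  Y → X (: FIRST \ {ε} = { '+' } — disjoint from FOLLOW(Y)
  Y → ε: FIRST \ {ε} = { } — this is the only nullable alternative, skip

B, X have no nullable alternative, so no FIRST/FOLLOW check is needed there.

No FIRST/FOLLOW conflicts found.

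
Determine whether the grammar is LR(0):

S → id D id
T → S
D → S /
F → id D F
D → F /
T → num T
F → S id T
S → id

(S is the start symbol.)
A grammar is LR(0) if no state in the canonical LR(0) collection has:
  - both a shift item (dot before a terminal) and a complete item (shift-reduce conflict), or
  - two or more complete items (reduce-reduce conflict; the accept item [S' → S .] counts as a complete item here).

Augment with S' → S and build the canonical LR(0) collection (I0 = CLOSURE({[S' → . S]}), then GOTO on every symbol after a dot until no new states appear). It has 19 states:
  I0: { [S → . id D id], [S → . id], [S' → . S] }  — shift
  I1: { [S' → S .] }  — accept
  I2: { [D → . F /], [D → . S /], [F → . S id T], [F → . id D F], [S → . id D id], [S → . id], [S → id . D id], [S → id .] }  — shift, reduce
  I3: { [S → id D . id] }  — shift
  I4: { [D → F . /] }  — shift
  I5: { [D → S . /], [F → S . id T] }  — shift
  I6: { [D → . F /], [D → . S /], [F → . S id T], [F → . id D F], [F → id . D F], [S → . id D id], [S → . id], [S → id . D id], [S → id .] }  — shift, reduce
  I7: { [F → . S id T], [F → . id D F], [F → id D . F], [S → . id D id], [S → . id], [S → id D . id] }  — shift
  I8: { [F → id D F .] }  — reduce
  I9: { [F → S . id T] }  — shift
  I10: { [D → . F /], [D → . S /], [F → . S id T], [F → . id D F], [F → id . D F], [S → . id D id], [S → . id], [S → id . D id], [S → id .], [S → id D id .] }  — shift, 2 reduces
  I11: { [F → S id . T], [S → . id D id], [S → . id], [T → . S], [T → . num T] }  — shift
  I12: { [T → S .] }  — reduce
  I13: { [F → S id T .] }  — reduce
  I14: { [S → . id D id], [S → . id], [T → . S], [T → . num T], [T → num . T] }  — shift
  I15: { [T → num T .] }  — reduce
  I16: { [D → S / .] }  — reduce
  I17: { [D → F / .] }  — reduce
  I18: { [S → id D id .] }  — reduce

Conflict in state I2:
  Shift-reduce conflict between [S → id .] and [F → . id D F]
So the grammar is NOT LR(0).

Answer: No. Shift-reduce conflict between [S → id .] and [F → . id D F]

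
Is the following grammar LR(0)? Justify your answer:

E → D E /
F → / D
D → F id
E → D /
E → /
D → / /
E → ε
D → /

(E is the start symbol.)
No. Shift-reduce conflict between [E → .] and [D → . /]

A grammar is LR(0) if no state in the canonical LR(0) collection has:
  - both a shift item (dot before a terminal) and a complete item (shift-reduce conflict), or
  - two or more complete items (reduce-reduce conflict; the accept item [E' → E .] counts as a complete item here).

Augment with E' → E and build the canonical LR(0) collection (I0 = CLOSURE({[E' → . E]}), then GOTO on every symbol after a dot until no new states appear). It has 11 states:
  I0: { [D → . / /], [D → . /], [D → . F id], [E → . /], [E → . D /], [E → . D E /], [E → .], [E' → . E], [F → . / D] }  — shift, reduce
  I1: { [D → . / /], [D → . /], [D → . F id], [D → / . /], [D → / .], [E → / .], [F → . / D], [F → / . D] }  — shift, 2 reduces
  I2: { [D → . / /], [D → . /], [D → . F id], [E → . /], [E → . D /], [E → . D E /], [E → .], [E → D . /], [E → D . E /], [F → . / D] }  — shift, reduce
  I3: { [E' → E .] }  — accept
  I4: { [D → F . id] }  — shift
  I5: { [D → F id .] }  — reduce
  I6: { [D → . / /], [D → . /], [D → . F id], [D → / . /], [D → / .], [E → / .], [E → D / .], [F → . / D], [F → / . D] }  — shift, 3 reduces
  I7: { [E → D E . /] }  — shift
  I8: { [E → D E / .] }  — reduce
  I9: { [D → . / /], [D → . /], [D → . F id], [D → / . /], [D → / .], [D → / / .], [F → . / D], [F → / . D] }  — shift, 2 reduces
  I10: { [F → / D .] }  — reduce

Conflict in state I0:
  Shift-reduce conflict between [E → .] and [D → . /]
So the grammar is NOT LR(0).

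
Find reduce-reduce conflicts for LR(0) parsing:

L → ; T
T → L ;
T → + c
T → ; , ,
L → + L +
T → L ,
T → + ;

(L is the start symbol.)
A reduce-reduce conflict occurs when an LR(0) state has two complete items [A → α .] and [B → β .] — both call for a reduction, and with no lookahead the parser cannot choose between them.

Augment with L' → L and build the canonical LR(0) collection (I0 = CLOSURE({[L' → . L]}), then GOTO on every symbol after a dot until no new states appear). It has 16 states:
  I0: { [L → . + L +], [L → . ; T], [L' → . L] }  — shift
  I1: { [L → + . L +], [L → . + L +], [L → . ; T] }  — shift
  I2: { [L → . + L +], [L → . ; T], [L → ; . T], [T → . + ;], [T → . + c], [T → . ; , ,], [T → . L ,], [T → . L ;] }  — shift
  I3: { [L' → L .] }  — accept
  I4: { [L → + . L +], [L → . + L +], [L → . ; T], [T → + . ;], [T → + . c] }  — shift
  I5: { [L → . + L +], [L → . ; T], [L → ; . T], [T → . + ;], [T → . + c], [T → . ; , ,], [T → . L ,], [T → . L ;], [T → ; . , ,] }  — shift
  I6: { [T → L . ,], [T → L . ;] }  — shift
  I7: { [L → ; T .] }  — reduce
  I8: { [T → L , .] }  — reduce
  I9: { [T → L ; .] }  — reduce
  I10: { [T → ; , . ,] }  — shift
  I11: { [T → ; , , .] }  — reduce
  I12: { [L → . + L +], [L → . ; T], [L → ; . T], [T → + ; .], [T → . + ;], [T → . + c], [T → . ; , ,], [T → . L ,], [T → . L ;] }  — shift, reduce
  I13: { [L → + L . +] }  — shift
  I14: { [T → + c .] }  — reduce
  I15: { [L → + L + .] }  — reduce

No state contains more than one complete item.

Answer: No reduce-reduce conflicts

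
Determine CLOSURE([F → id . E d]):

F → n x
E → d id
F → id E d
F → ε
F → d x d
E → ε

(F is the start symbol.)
To compute CLOSURE, for each item [A → α.Bβ] where B is a non-terminal, add [B → .γ] for all productions B → γ; repeat for the newly added items until nothing changes.

Start with: [F → id . E d]
  [F → id . E d] has the dot before E: add [E → . d id], [E → .]
No further items can be added.

CLOSURE = { [E → . d id], [E → .], [F → id . E d] }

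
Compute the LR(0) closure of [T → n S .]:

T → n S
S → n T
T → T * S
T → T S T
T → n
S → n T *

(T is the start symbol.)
{ [T → n S .] }

To compute CLOSURE, for each item [A → α.Bβ] where B is a non-terminal, add [B → .γ] for all productions B → γ; repeat for the newly added items until nothing changes.

Start with: [T → n S .]
The dot is at the end, so nothing is added.

CLOSURE = { [T → n S .] }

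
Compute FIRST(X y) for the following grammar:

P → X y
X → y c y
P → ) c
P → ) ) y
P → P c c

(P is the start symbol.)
{ 'y' }

FIRST sets of the non-terminals involved (from the grammar, by fixed-point iteration):
  FIRST(X) = { 'y' }

To compute FIRST(X y), process the symbols left to right:
Symbol X is a non-terminal. Add FIRST(X) \ {ε} = { 'y' }
X is not nullable (ε ∉ FIRST(X)), so stop here.
FIRST(X y) = { 'y' }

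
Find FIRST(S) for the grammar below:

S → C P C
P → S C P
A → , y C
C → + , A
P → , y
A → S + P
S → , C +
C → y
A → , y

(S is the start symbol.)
FIRST sets of the other non-terminals involved (by the same procedure, iterated to a fixed point):
  FIRST(C) = { '+', 'y' }

From S → C P C:
  - C is a non-terminal: add FIRST(C) \ {ε} = { '+', 'y' }
    C is not nullable, so stop
From S → , C +:
  - ',' is a terminal: add ',' and stop

Collecting: FIRST(S) = { '+', ',', 'y' }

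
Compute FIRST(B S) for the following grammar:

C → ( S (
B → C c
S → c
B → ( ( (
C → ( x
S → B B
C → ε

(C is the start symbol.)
{ '(', 'c' }

FIRST sets of the non-terminals involved (from the grammar, by fixed-point iteration):
  FIRST(B) = { '(', 'c' }

To compute FIRST(B S), process the symbols left to right:
Symbol B is a non-terminal. Add FIRST(B) \ {ε} = { '(', 'c' }
B is not nullable (ε ∉ FIRST(B)), so stop here.
FIRST(B S) = { '(', 'c' }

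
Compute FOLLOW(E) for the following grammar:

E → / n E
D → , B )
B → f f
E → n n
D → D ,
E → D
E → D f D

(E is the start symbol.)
{ $ }

To compute FOLLOW(E), find every occurrence of E on a right-hand side N → α E β: add FIRST(β) \ {ε}, and if β is empty or nullable also add FOLLOW(N). Iterate to a fixed point.

E is the start symbol, so $ ∈ FOLLOW(E).
In E → / n E: E is at the end; this adds FOLLOW(E) to itself — nothing new

Taking the union: FOLLOW(E) = { $ }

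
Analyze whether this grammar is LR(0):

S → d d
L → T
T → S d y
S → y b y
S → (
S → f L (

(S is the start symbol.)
Yes, the grammar is LR(0)

A grammar is LR(0) if no state in the canonical LR(0) collection has:
  - both a shift item (dot before a terminal) and a complete item (shift-reduce conflict), or
  - two or more complete items (reduce-reduce conflict; the accept item [S' → S .] counts as a complete item here).

Augment with S' → S and build the canonical LR(0) collection (I0 = CLOSURE({[S' → . S]}), then GOTO on every symbol after a dot until no new states appear). It has 15 states:
  I0: { [S → . (], [S → . d d], [S → . f L (], [S → . y b y], [S' → . S] }  — shift
  I1: { [S → ( .] }  — reduce
  I2: { [S' → S .] }  — accept
  I3: { [S → d . d] }  — shift
  I4: { [L → . T], [S → . (], [S → . d d], [S → . f L (], [S → . y b y], [S → f . L (], [T → . S d y] }  — shift
  I5: { [S → y . b y] }  — shift
  I6: { [S → y b . y] }  — shift
  I7: { [S → y b y .] }  — reduce
  I8: { [S → f L . (] }  — shift
  I9: { [T → S . d y] }  — shift
  I10: { [L → T .] }  — reduce
  I11: { [T → S d . y] }  — shift
  I12: { [T → S d y .] }  — reduce
  I13: { [S → f L ( .] }  — reduce
  I14: { [S → d d .] }  — reduce

Every state is either a pure shift/goto state or contains exactly one complete item and nothing to shift — no conflicts. The grammar is LR(0).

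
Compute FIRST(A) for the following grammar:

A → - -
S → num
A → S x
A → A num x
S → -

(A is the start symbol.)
{ '-', 'num' }

To compute FIRST(A), examine every production with A on the left-hand side, reading each right-hand side left to right until a non-nullable symbol is reached.

FIRST sets of the other non-terminals involved (by the same procedure, iterated to a fixed point):
  FIRST(S) = { '-', 'num' }

From A → - -:
  - '-' is a terminal: add '-' and stop
From A → S x:
  - S is a non-terminal: add FIRST(S) \ {ε} = { '-', 'num' }
    S is not nullable, so stop
From A → A num x:
  - A is the symbol being defined: contributes nothing new
    A is not nullable, so stop

Collecting: FIRST(A) = { '-', 'num' }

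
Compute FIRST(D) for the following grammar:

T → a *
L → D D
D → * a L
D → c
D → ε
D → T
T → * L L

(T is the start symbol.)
FIRST sets of the other non-terminals involved (by the same procedure, iterated to a fixed point):
  FIRST(T) = { '*', 'a' }

From D → * a L:
  - '*' is a terminal: add '*' and stop
From D → c:
  - c is a terminal: add 'c' and stop
From D → ε:
  - ε-production, so ε ∈ FIRST(D)
From D → T:
  - T is a non-terminal: add FIRST(T) \ {ε} = { '*', 'a' }
    T is not nullable, so stop

Collecting: FIRST(D) = { '*', 'a', 'c', ε }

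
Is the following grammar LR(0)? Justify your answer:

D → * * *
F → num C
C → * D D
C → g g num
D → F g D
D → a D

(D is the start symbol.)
Yes, the grammar is LR(0)

A grammar is LR(0) if no state in the canonical LR(0) collection has:
  - both a shift item (dot before a terminal) and a complete item (shift-reduce conflict), or
  - two or more complete items (reduce-reduce conflict; the accept item [D' → D .] counts as a complete item here).

Augment with D' → D and build the canonical LR(0) collection (I0 = CLOSURE({[D' → . D]}), then GOTO on every symbol after a dot until no new states appear). It has 18 states:
  I0: { [D → . * * *], [D → . F g D], [D → . a D], [D' → . D], [F → . num C] }  — shift
  I1: { [D → * . * *] }  — shift
  I2: { [D' → D .] }  — accept
  I3: { [D → F . g D] }  — shift
  I4: { [D → . * * *], [D → . F g D], [D → . a D], [D → a . D], [F → . num C] }  — shift
  I5: { [C → . * D D], [C → . g g num], [F → num . C] }  — shift
  I6: { [C → * . D D], [D → . * * *], [D → . F g D], [D → . a D], [F → . num C] }  — shift
  I7: { [F → num C .] }  — reduce
  I8: { [C → g . g num] }  — shift
  I9: { [C → g g . num] }  — shift
  I10: { [C → g g num .] }  — reduce
  I11: { [C → * D . D], [D → . * * *], [D → . F g D], [D → . a D], [F → . num C] }  — shift
  I12: { [C → * D D .] }  — reduce
  I13: { [D → a D .] }  — reduce
  I14: { [D → . * * *], [D → . F g D], [D → . a D], [D → F g . D], [F → . num C] }  — shift
  I15: { [D → F g D .] }  — reduce
  I16: { [D → * * . *] }  — shift
  I17: { [D → * * * .] }  — reduce

Every state is either a pure shift/goto state or contains exactly one complete item and nothing to shift — no conflicts. The grammar is LR(0).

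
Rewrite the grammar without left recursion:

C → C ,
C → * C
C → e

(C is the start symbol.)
C → * C C'
C → e C'
C' → , C'
C' → ε

C is directly left-recursive. The standard transformation for
  A → A α₁ | ... | A α_m | β₁ | ... | β_n
is
  A  → β₁ A' | ... | β_n A'
  A' → α₁ A' | ... | α_m A' | ε

C → * C becomes C → * C C'
C → e becomes C → e C'
C → C , becomes C' → , C'
Add C' → ε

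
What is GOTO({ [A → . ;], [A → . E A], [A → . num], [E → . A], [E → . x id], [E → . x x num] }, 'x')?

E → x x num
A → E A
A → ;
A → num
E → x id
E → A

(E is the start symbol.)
{ [E → x . id], [E → x . x num] }

GOTO(I, 'x') = CLOSURE({ [A → αX.β] : [A → α.Xβ] ∈ I, X = 'x' })

Items with dot before 'x', with the dot advanced:
  [E → . x id] → [E → x . id]
  [E → . x x num] → [E → x . x num]
Closure adds nothing (no advanced item has the dot before a non-terminal).

GOTO = { [E → x . id], [E → x . x num] }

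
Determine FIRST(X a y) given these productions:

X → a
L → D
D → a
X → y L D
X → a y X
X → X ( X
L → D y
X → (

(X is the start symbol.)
{ '(', 'a', 'y' }

FIRST sets of the non-terminals involved (from the grammar, by fixed-point iteration):
  FIRST(X) = { '(', 'a', 'y' }

To compute FIRST(X a y), process the symbols left to right:
Symbol X is a non-terminal. Add FIRST(X) \ {ε} = { '(', 'a', 'y' }
X is not nullable (ε ∉ FIRST(X)), so stop here.
FIRST(X a y) = { '(', 'a', 'y' }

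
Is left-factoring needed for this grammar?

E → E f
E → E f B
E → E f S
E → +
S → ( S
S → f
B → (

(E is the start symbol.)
Yes, E has productions with common prefix 'E f'

Left-factoring is needed when two productions for the same non-terminal
share a common prefix on the right-hand side.

Productions for E:
  E → E f
  E → E f B
  E → E f S
  E → +
Productions for S:
  S → ( S
  S → f

Found common prefix 'E f' in productions for E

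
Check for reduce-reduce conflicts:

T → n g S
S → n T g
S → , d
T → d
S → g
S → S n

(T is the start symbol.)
No reduce-reduce conflicts

A reduce-reduce conflict occurs when an LR(0) state has two complete items [A → α .] and [B → β .] — both call for a reduction, and with no lookahead the parser cannot choose between them.

Augment with T' → T and build the canonical LR(0) collection (I0 = CLOSURE({[T' → . T]}), then GOTO on every symbol after a dot until no new states appear). It has 13 states:
  I0: { [T → . d], [T → . n g S], [T' → . T] }  — shift
  I1: { [T' → T .] }  — accept
  I2: { [T → d .] }  — reduce
  I3: { [T → n . g S] }  — shift
  I4: { [S → . , d], [S → . S n], [S → . g], [S → . n T g], [T → n g . S] }  — shift
  I5: { [S → , . d] }  — shift
  I6: { [S → S . n], [T → n g S .] }  — shift, reduce
  I7: { [S → g .] }  — reduce
  I8: { [S → n . T g], [T → . d], [T → . n g S] }  — shift
  I9: { [S → n T . g] }  — shift
  I10: { [S → n T g .] }  — reduce
  I11: { [S → S n .] }  — reduce
  I12: { [S → , d .] }  — reduce

No state contains more than one complete item.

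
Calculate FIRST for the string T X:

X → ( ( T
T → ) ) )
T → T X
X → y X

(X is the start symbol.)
FIRST sets of the non-terminals involved (from the grammar, by fixed-point iteration):
  FIRST(T) = { ')' }

To compute FIRST(T X), process the symbols left to right:
Symbol T is a non-terminal. Add FIRST(T) \ {ε} = { ')' }
T is not nullable (ε ∉ FIRST(T)), so stop here.
FIRST(T X) = { ')' }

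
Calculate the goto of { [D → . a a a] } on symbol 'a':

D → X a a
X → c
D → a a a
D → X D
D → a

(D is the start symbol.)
{ [D → a . a a] }

GOTO(I, 'a') = CLOSURE({ [A → αX.β] : [A → α.Xβ] ∈ I, X = 'a' })

Items with dot before 'a', with the dot advanced:
  [D → . a a a] → [D → a . a a]
Closure adds nothing (no advanced item has the dot before a non-terminal).

GOTO = { [D → a . a a] }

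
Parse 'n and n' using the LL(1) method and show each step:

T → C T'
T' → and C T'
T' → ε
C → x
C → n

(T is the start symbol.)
Stack is shown with the top on the left.

Stack       Input      Action
-----------------------------
T $         n and n $  output T → C T'
C T' $      n and n $  output C → n
n T' $      n and n $  match 'n'
T' $        and n $    output T' → and C T'
and C T' $  and n $    match 'and'
C T' $      n $        output C → n
n T' $      n $        match 'n'
T' $        $          output T' → ε
$           $          accept

The string is accepted.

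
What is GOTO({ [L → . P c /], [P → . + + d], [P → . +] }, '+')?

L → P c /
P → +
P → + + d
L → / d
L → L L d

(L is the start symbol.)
{ [P → + . + d], [P → + .] }

GOTO(I, '+') = CLOSURE({ [A → αX.β] : [A → α.Xβ] ∈ I, X = '+' })

Items with dot before '+', with the dot advanced:
  [P → . +] → [P → + .]
  [P → . + + d] → [P → + . + d]
Closure adds nothing (no advanced item has the dot before a non-terminal).

GOTO = { [P → + . + d], [P → + .] }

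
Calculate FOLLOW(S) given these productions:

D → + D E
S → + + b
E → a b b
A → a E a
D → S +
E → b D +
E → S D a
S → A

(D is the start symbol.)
{ '+', 'a' }

In D → S +: S is followed by '+', add FIRST('+') \ {ε} = { '+' }
In E → S D a: S is followed by D a, add FIRST(D a) \ {ε} = { '+', 'a' }

Taking the union: FOLLOW(S) = { '+', 'a' }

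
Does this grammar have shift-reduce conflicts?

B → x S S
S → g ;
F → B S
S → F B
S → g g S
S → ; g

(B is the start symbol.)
Augment with B' → B and build the canonical LR(0) collection (I0 = CLOSURE({[B' → . B]}), then GOTO on every symbol after a dot until no new states appear). It has 15 states:
  I0: { [B → . x S S], [B' → . B] }  — shift
  I1: { [B' → B .] }  — accept
  I2: { [B → . x S S], [B → x . S S], [F → . B S], [S → . ; g], [S → . F B], [S → . g ;], [S → . g g S] }  — shift
  I3: { [S → ; . g] }  — shift
  I4: { [B → . x S S], [F → . B S], [F → B . S], [S → . ; g], [S → . F B], [S → . g ;], [S → . g g S] }  — shift
  I5: { [B → . x S S], [S → F . B] }  — shift
  I6: { [B → . x S S], [B → x S . S], [F → . B S], [S → . ; g], [S → . F B], [S → . g ;], [S → . g g S] }  — shift
  I7: { [S → g . ;], [S → g . g S] }  — shift
  I8: { [S → g ; .] }  — reduce
  I9: { [B → . x S S], [F → . B S], [S → . ; g], [S → . F B], [S → . g ;], [S → . g g S], [S → g g . S] }  — shift
  I10: { [S → g g S .] }  — reduce
  I11: { [B → x S S .] }  — reduce
  I12: { [S → F B .] }  — reduce
  I13: { [F → B S .] }  — reduce
  I14: { [S → ; g .] }  — reduce

No state contains both a complete item and a shift item.

Answer: No shift-reduce conflicts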